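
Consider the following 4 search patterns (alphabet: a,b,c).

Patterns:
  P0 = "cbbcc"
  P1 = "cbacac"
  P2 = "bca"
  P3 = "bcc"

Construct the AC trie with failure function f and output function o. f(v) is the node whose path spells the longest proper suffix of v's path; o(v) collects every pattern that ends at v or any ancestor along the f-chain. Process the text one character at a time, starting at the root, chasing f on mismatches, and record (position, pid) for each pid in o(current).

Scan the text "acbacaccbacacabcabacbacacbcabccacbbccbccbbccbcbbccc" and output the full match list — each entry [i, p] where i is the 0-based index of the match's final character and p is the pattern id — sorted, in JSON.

Build:
Trie (insert patterns):
  n0 'ε': b→10 c→1
  n1 'c': b→2
  n2 'cb': a→6 b→3
  n3 'cbb': c→4
  n4 'cbbc': c→5
  n5 'cbbcc': ·  [P0 ends]
  n6 'cba': c→7
  n7 'cbac': a→8
  n8 'cbaca': c→9
  n9 'cbacac': ·  [P1 ends]
  n10 'b': c→11
  n11 'bc': a→12 c→13
  n12 'bca': ·  [P2 ends]
  n13 'bcc': ·  [P3 ends]

BFS fail/out derivation:
  fail(1) 'c': from fail(0)=0 chase 'c': 0 ⇒ 0;  out=∅∪out(0)=∅
  fail(10) 'b': from fail(0)=0 chase 'b': 0 ⇒ 0;  out=∅∪out(0)=∅
  fail(2) 'cb': from fail(1)=0 chase 'b': 0 ⇒ 10;  out=∅∪out(10)=∅
  fail(11) 'bc': from fail(10)=0 chase 'c': 0 ⇒ 1;  out=∅∪out(1)=∅
  fail(3) 'cbb': from fail(2)=10 chase 'b': 10→0 ⇒ 10;  out=∅∪out(10)=∅
  fail(6) 'cba': from fail(2)=10 chase 'a': 10→0 ⇒ 0;  out=∅∪out(0)=∅
  fail(12) 'bca': from fail(11)=1 chase 'a': 1→0 ⇒ 0;  out={2}∪out(0)={2}
  fail(13) 'bcc': from fail(11)=1 chase 'c': 1→0 ⇒ 1;  out={3}∪out(1)={3}
  fail(4) 'cbbc': from fail(3)=10 chase 'c': 10 ⇒ 11;  out=∅∪out(11)=∅
  fail(7) 'cbac': from fail(6)=0 chase 'c': 0 ⇒ 1;  out=∅∪out(1)=∅
  fail(5) 'cbbcc': from fail(4)=11 chase 'c': 11 ⇒ 13;  out={0}∪out(13)={0,3}
  fail(8) 'cbaca': from fail(7)=1 chase 'a': 1→0 ⇒ 0;  out=∅∪out(0)=∅
  fail(9) 'cbacac': from fail(8)=0 chase 'c': 0 ⇒ 1;  out={1}∪out(1)={1}

Text stream:
i=0 'a': node 0→0
i=1 'c': node 0→1
i=2 'b': node 1→2
i=3 'a': node 2→6
i=4 'c': node 6→7
i=5 'a': node 7→8
i=6 'c': node 8→9  emit P1@[1:6]
i=7 'c': node 9→1 (via fail)
i=8 'b': node 1→2
i=9 'a': node 2→6
i=10 'c': node 6→7
i=11 'a': node 7→8
i=12 'c': node 8→9  emit P1@[7:12]
i=13 'a': node 9→0 (via fail)
i=14 'b': node 0→10
i=15 'c': node 10→11
i=16 'a': node 11→12  emit P2@[14:16]
i=17 'b': node 12→10 (via fail)
i=18 'a': node 10→0 (via fail)
i=19 'c': node 0→1
i=20 'b': node 1→2
i=21 'a': node 2→6
i=22 'c': node 6→7
i=23 'a': node 7→8
i=24 'c': node 8→9  emit P1@[19:24]
i=25 'b': node 9→2 (via fail)
i=26 'c': node 2→11 (via fail)
i=27 'a': node 11→12  emit P2@[25:27]
i=28 'b': node 12→10 (via fail)
i=29 'c': node 10→11
i=30 'c': node 11→13  emit P3@[28:30]
i=31 'a': node 13→0 (via fail)
i=32 'c': node 0→1
i=33 'b': node 1→2
i=34 'b': node 2→3
i=35 'c': node 3→4
i=36 'c': node 4→5  emit P0@[32:36],P3@[34:36]
i=37 'b': node 5→2 (via fail)
i=38 'c': node 2→11 (via fail)
i=39 'c': node 11→13  emit P3@[37:39]
i=40 'b': node 13→2 (via fail)
i=41 'b': node 2→3
i=42 'c': node 3→4
i=43 'c': node 4→5  emit P0@[39:43],P3@[41:43]
i=44 'b': node 5→2 (via fail)
i=45 'c': node 2→11 (via fail)
i=46 'b': node 11→2 (via fail)
i=47 'b': node 2→3
i=48 'c': node 3→4
i=49 'c': node 4→5  emit P0@[45:49],P3@[47:49]
i=50 'c': node 5→1 (via fail)

All matches (sorted): [[6,1],[12,1],[16,2],[24,1],[27,2],[30,3],[36,0],[36,3],[39,3],[43,0],[43,3],[49,0],[49,3]]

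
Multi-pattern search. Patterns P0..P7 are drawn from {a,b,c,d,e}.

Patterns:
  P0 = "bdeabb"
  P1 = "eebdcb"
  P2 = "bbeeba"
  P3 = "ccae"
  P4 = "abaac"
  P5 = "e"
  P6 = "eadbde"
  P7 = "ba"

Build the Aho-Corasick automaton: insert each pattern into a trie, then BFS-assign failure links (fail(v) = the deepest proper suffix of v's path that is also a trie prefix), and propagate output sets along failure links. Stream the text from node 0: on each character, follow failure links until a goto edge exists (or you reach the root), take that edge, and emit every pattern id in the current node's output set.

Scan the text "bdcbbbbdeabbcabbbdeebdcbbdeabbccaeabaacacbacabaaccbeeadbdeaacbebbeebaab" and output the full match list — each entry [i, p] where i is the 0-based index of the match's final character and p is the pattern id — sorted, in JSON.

Build:
Trie nodes:
  n0 'ε': a→22 b→1 c→18 e→7
  n1 'b': a→32 b→13 d→2
  n2 'bd': e→3
  n3 'bde': a→4
  n4 'bdea': b→5
  n5 'bdeab': b→6
  n6 'bdeabb': ·  ←P0
  n7 'e': a→27 e→8  ←P5
  n8 'ee': b→9
  n9 'eeb': d→10
  n10 'eebd': c→11
  n11 'eebdc': b→12
  n12 'eebdcb': ·  ←P1
  n13 'bb': e→14
  n14 'bbe': e→15
  n15 'bbee': b→16
  n16 'bbeeb': a→17
  n17 'bbeeba': ·  ←P2
  n18 'c': c→19
  n19 'cc': a→20
  n20 'cca': e→21
  n21 'ccae': ·  ←P3
  n22 'a': b→23
  n23 'ab': a→24
  n24 'aba': a→25
  n25 'abaa': c→26
  n26 'abaac': ·  ←P4
  n27 'ea': d→28
  n28 'ead': b→29
  n29 'eadb': d→30
  n30 'eadbd': e→31
  n31 'eadbde': ·  ←P6
  n32 'ba': ·  ←P7

Failure links (BFS by depth):
  n1('b'): parent n0 fail=0; on 'b' 0 → fail=0;  out ∅∪∅=∅
  n7('e'): parent n0 fail=0; on 'e' 0 → fail=0;  out {5}∪∅={5}
  n18('c'): parent n0 fail=0; on 'c' 0 → fail=0;  out ∅∪∅=∅
  n22('a'): parent n0 fail=0; on 'a' 0 → fail=0;  out ∅∪∅=∅
  n2('bd'): parent n1 fail=0; on 'd' 0 → fail=0;  out ∅∪∅=∅
  n8('ee'): parent n7 fail=0; on 'e' 0 → fail=7;  out ∅∪{5}={5}
  n13('bb'): parent n1 fail=0; on 'b' 0 → fail=1;  out ∅∪∅=∅
  n19('cc'): parent n18 fail=0; on 'c' 0 → fail=18;  out ∅∪∅=∅
  n23('ab'): parent n22 fail=0; on 'b' 0 → fail=1;  out ∅∪∅=∅
  n27('ea'): parent n7 fail=0; on 'a' 0 → fail=22;  out ∅∪∅=∅
  n32('ba'): parent n1 fail=0; on 'a' 0 → fail=22;  out {7}∪∅={7}
  n3('bde'): parent n2 fail=0; on 'e' 0 → fail=7;  out ∅∪{5}={5}
  n9('eeb'): parent n8 fail=7; on 'b' 7→0 → fail=1;  out ∅∪∅=∅
  n14('bbe'): parent n13 fail=1; on 'e' 1→0 → fail=7;  out ∅∪{5}={5}
  n20('cca'): parent n19 fail=18; on 'a' 18→0 → fail=22;  out ∅∪∅=∅
  n24('aba'): parent n23 fail=1; on 'a' 1 → fail=32;  out ∅∪{7}={7}
  n28('ead'): parent n27 fail=22; on 'd' 22→0 → fail=0;  out ∅∪∅=∅
  n4('bdea'): parent n3 fail=7; on 'a' 7 → fail=27;  out ∅∪∅=∅
  n10('eebd'): parent n9 fail=1; on 'd' 1 → fail=2;  out ∅∪∅=∅
  n15('bbee'): parent n14 fail=7; on 'e' 7 → fail=8;  out ∅∪{5}={5}
  n21('ccae'): parent n20 fail=22; on 'e' 22→0 → fail=7;  out {3}∪{5}={3,5}
  n25('abaa'): parent n24 fail=32; on 'a' 32→22→0 → fail=22;  out ∅∪∅=∅
  n29('eadb'): parent n28 fail=0; on 'b' 0 → fail=1;  out ∅∪∅=∅
  n5('bdeab'): parent n4 fail=27; on 'b' 27→22 → fail=23;  out ∅∪∅=∅
  n11('eebdc'): parent n10 fail=2; on 'c' 2→0 → fail=18;  out ∅∪∅=∅
  n16('bbeeb'): parent n15 fail=8; on 'b' 8 → fail=9;  out ∅∪∅=∅
  n26('abaac'): parent n25 fail=22; on 'c' 22→0 → fail=18;  out {4}∪∅={4}
  n30('eadbd'): parent n29 fail=1; on 'd' 1 → fail=2;  out ∅∪∅=∅
  n6('bdeabb'): parent n5 fail=23; on 'b' 23→1 → fail=13;  out {0}∪∅={0}
  n12('eebdcb'): parent n11 fail=18; on 'b' 18→0 → fail=1;  out {1}∪∅={1}
  n17('bbeeba'): parent n16 fail=9; on 'a' 9→1 → fail=32;  out {2}∪{7}={2,7}
  n31('eadbde'): parent n30 fail=2; on 'e' 2 → fail=3;  out {6}∪{5}={5,6}

Scan:
pos 0 'b': at 1
pos 1 'd': at 2
pos 2 'c': at 18 ·f
pos 3 'b': at 1 ·f
pos 4 'b': at 13
pos 5 'b': at 13 ·f
pos 6 'b': at 13 ·f
pos 7 'd': at 2 ·f
pos 8 'e': at 3  emit P5@[8:8]
pos 9 'a': at 4
pos 10 'b': at 5
pos 11 'b': at 6  emit P0@[6:11]
pos 12 'c': at 18 ·f
pos 13 'a': at 22 ·f
pos 14 'b': at 23
pos 15 'b': at 13 ·f
pos 16 'b': at 13 ·f
pos 17 'd': at 2 ·f
pos 18 'e': at 3  emit P5@[18:18]
pos 19 'e': at 8 ·f  emit P5@[19:19]
pos 20 'b': at 9
pos 21 'd': at 10
pos 22 'c': at 11
pos 23 'b': at 12  emit P1@[18:23]
pos 24 'b': at 13 ·f
pos 25 'd': at 2 ·f
pos 26 'e': at 3  emit P5@[26:26]
pos 27 'a': at 4
pos 28 'b': at 5
pos 29 'b': at 6  emit P0@[24:29]
pos 30 'c': at 18 ·f
pos 31 'c': at 19
pos 32 'a': at 20
pos 33 'e': at 21  emit P3@[30:33],P5@[33:33]
pos 34 'a': at 27 ·f
pos 35 'b': at 23 ·f
pos 36 'a': at 24  emit P7@[35:36]
pos 37 'a': at 25
pos 38 'c': at 26  emit P4@[34:38]
pos 39 'a': at 22 ·f
pos 40 'c': at 18 ·f
pos 41 'b': at 1 ·f
pos 42 'a': at 32  emit P7@[41:42]
pos 43 'c': at 18 ·f
pos 44 'a': at 22 ·f
pos 45 'b': at 23
pos 46 'a': at 24  emit P7@[45:46]
pos 47 'a': at 25
pos 48 'c': at 26  emit P4@[44:48]
pos 49 'c': at 19 ·f
pos 50 'b': at 1 ·f
pos 51 'e': at 7 ·f  emit P5@[51:51]
pos 52 'e': at 8  emit P5@[52:52]
pos 53 'a': at 27 ·f
pos 54 'd': at 28
pos 55 'b': at 29
pos 56 'd': at 30
pos 57 'e': at 31  emit P5@[57:57],P6@[52:57]
pos 58 'a': at 4 ·f
pos 59 'a': at 22 ·f
pos 60 'c': at 18 ·f
pos 61 'b': at 1 ·f
pos 62 'e': at 7 ·f  emit P5@[62:62]
pos 63 'b': at 1 ·f
pos 64 'b': at 13
pos 65 'e': at 14  emit P5@[65:65]
pos 66 'e': at 15  emit P5@[66:66]
pos 67 'b': at 16
pos 68 'a': at 17  emit P2@[63:68],P7@[67:68]
pos 69 'a': at 22 ·f
pos 70 'b': at 23

All matches (sorted): [[8,5],[11,0],[18,5],[19,5],[23,1],[26,5],[29,0],[33,3],[33,5],[36,7],[38,4],[42,7],[46,7],[48,4],[51,5],[52,5],[57,5],[57,6],[62,5],[65,5],[66,5],[68,2],[68,7]]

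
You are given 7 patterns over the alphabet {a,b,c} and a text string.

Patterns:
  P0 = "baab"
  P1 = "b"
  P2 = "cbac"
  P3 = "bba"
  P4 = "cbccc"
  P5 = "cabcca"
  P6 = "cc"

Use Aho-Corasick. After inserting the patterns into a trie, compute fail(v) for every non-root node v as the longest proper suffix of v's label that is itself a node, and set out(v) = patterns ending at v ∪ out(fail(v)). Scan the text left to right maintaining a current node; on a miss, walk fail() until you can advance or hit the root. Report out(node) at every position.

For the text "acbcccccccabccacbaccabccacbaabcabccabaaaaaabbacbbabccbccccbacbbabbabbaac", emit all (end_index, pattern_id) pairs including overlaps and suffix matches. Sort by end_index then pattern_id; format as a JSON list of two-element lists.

Construct AC machine:
Trie nodes:
  0='ε' goto b→1 c→5
  1='b' goto a→2 b→9  ←P1
  2='ba' goto a→3
  3='baa' goto b→4
  4='baab' goto ·  ←P0
  5='c' goto a→14 b→6 c→19
  6='cb' goto a→7 c→11
  7='cba' goto c→8
  8='cbac' goto ·  ←P2
  9='bb' goto a→10
  10='bba' goto ·  ←P3
  11='cbc' goto c→12
  12='cbcc' goto c→13
  13='cbccc' goto ·  ←P4
  14='ca' goto b→15
  15='cab' goto c→16
  16='cabc' goto c→17
  17='cabcc' goto a→18
  18='cabcca' goto ·  ←P5
  19='cc' goto ·  ←P6

Failure links (BFS by depth):
  fail(1) 'b': from fail(0)=0 chase 'b': 0 ⇒ 0;  out={1}∪out(0)={1}
  fail(5) 'c': from fail(0)=0 chase 'c': 0 ⇒ 0;  out=∅∪out(0)=∅
  fail(2) 'ba': from fail(1)=0 chase 'a': 0 ⇒ 0;  out=∅∪out(0)=∅
  fail(6) 'cb': from fail(5)=0 chase 'b': 0 ⇒ 1;  out=∅∪out(1)={1}
  fail(9) 'bb': from fail(1)=0 chase 'b': 0 ⇒ 1;  out=∅∪out(1)={1}
  fail(14) 'ca': from fail(5)=0 chase 'a': 0 ⇒ 0;  out=∅∪out(0)=∅
  fail(19) 'cc': from fail(5)=0 chase 'c': 0 ⇒ 5;  out={6}∪out(5)={6}
  fail(3) 'baa': from fail(2)=0 chase 'a': 0 ⇒ 0;  out=∅∪out(0)=∅
  fail(7) 'cba': from fail(6)=1 chase 'a': 1 ⇒ 2;  out=∅∪out(2)=∅
  fail(10) 'bba': from fail(9)=1 chase 'a': 1 ⇒ 2;  out={3}∪out(2)={3}
  fail(11) 'cbc': from fail(6)=1 chase 'c': 1→0 ⇒ 5;  out=∅∪out(5)=∅
  fail(15) 'cab': from fail(14)=0 chase 'b': 0 ⇒ 1;  out=∅∪out(1)={1}
  fail(4) 'baab': from fail(3)=0 chase 'b': 0 ⇒ 1;  out={0}∪out(1)={0,1}
  fail(8) 'cbac': from fail(7)=2 chase 'c': 2→0 ⇒ 5;  out={2}∪out(5)={2}
  fail(12) 'cbcc': from fail(11)=5 chase 'c': 5 ⇒ 19;  out=∅∪out(19)={6}
  fail(16) 'cabc': from fail(15)=1 chase 'c': 1→0 ⇒ 5;  out=∅∪out(5)=∅
  fail(13) 'cbccc': from fail(12)=19 chase 'c': 19→5 ⇒ 19;  out={4}∪out(19)={4,6}
  fail(17) 'cabcc': from fail(16)=5 chase 'c': 5 ⇒ 19;  out=∅∪out(19)={6}
  fail(18) 'cabcca': from fail(17)=19 chase 'a': 19→5 ⇒ 14;  out={5}∪out(14)={5}

Run:
i=0 'a': node 0→0
i=1 'c': node 0→5
i=2 'b': node 5→6  emit P1@[2:2]
i=3 'c': node 6→11
i=4 'c': node 11→12  emit P6@[3:4]
i=5 'c': node 12→13  emit P4@[1:5],P6@[4:5]
i=6 'c': node 13→19 (via fail)  emit P6@[5:6]
i=7 'c': node 19→19 (via fail)  emit P6@[6:7]
i=8 'c': node 19→19 (via fail)  emit P6@[7:8]
i=9 'c': node 19→19 (via fail)  emit P6@[8:9]
i=10 'a': node 19→14 (via fail)
i=11 'b': node 14→15  emit P1@[11:11]
i=12 'c': node 15→16
i=13 'c': node 16→17  emit P6@[12:13]
i=14 'a': node 17→18  emit P5@[9:14]
i=15 'c': node 18→5 (via fail)
i=16 'b': node 5→6  emit P1@[16:16]
i=17 'a': node 6→7
i=18 'c': node 7→8  emit P2@[15:18]
i=19 'c': node 8→19 (via fail)  emit P6@[18:19]
i=20 'a': node 19→14 (via fail)
i=21 'b': node 14→15  emit P1@[21:21]
i=22 'c': node 15→16
i=23 'c': node 16→17  emit P6@[22:23]
i=24 'a': node 17→18  emit P5@[19:24]
i=25 'c': node 18→5 (via fail)
i=26 'b': node 5→6  emit P1@[26:26]
i=27 'a': node 6→7
i=28 'a': node 7→3 (via fail)
i=29 'b': node 3→4  emit P0@[26:29],P1@[29:29]
i=30 'c': node 4→5 (via fail)
i=31 'a': node 5→14
i=32 'b': node 14→15  emit P1@[32:32]
i=33 'c': node 15→16
i=34 'c': node 16→17  emit P6@[33:34]
i=35 'a': node 17→18  emit P5@[30:35]
i=36 'b': node 18→15 (via fail)  emit P1@[36:36]
i=37 'a': node 15→2 (via fail)
i=38 'a': node 2→3
i=39 'a': node 3→0 (via fail)
i=40 'a': node 0→0
i=41 'a': node 0→0
i=42 'a': node 0→0
i=43 'b': node 0→1  emit P1@[43:43]
i=44 'b': node 1→9  emit P1@[44:44]
i=45 'a': node 9→10  emit P3@[43:45]
i=46 'c': node 10→5 (via fail)
i=47 'b': node 5→6  emit P1@[47:47]
i=48 'b': node 6→9 (via fail)  emit P1@[48:48]
i=49 'a': node 9→10  emit P3@[47:49]
i=50 'b': node 10→1 (via fail)  emit P1@[50:50]
i=51 'c': node 1→5 (via fail)
i=52 'c': node 5→19  emit P6@[51:52]
i=53 'b': node 19→6 (via fail)  emit P1@[53:53]
i=54 'c': node 6→11
i=55 'c': node 11→12  emit P6@[54:55]
i=56 'c': node 12→13  emit P4@[52:56],P6@[55:56]
i=57 'c': node 13→19 (via fail)  emit P6@[56:57]
i=58 'b': node 19→6 (via fail)  emit P1@[58:58]
i=59 'a': node 6→7
i=60 'c': node 7→8  emit P2@[57:60]
i=61 'b': node 8→6 (via fail)  emit P1@[61:61]
i=62 'b': node 6→9 (via fail)  emit P1@[62:62]
i=63 'a': node 9→10  emit P3@[61:63]
i=64 'b': node 10→1 (via fail)  emit P1@[64:64]
i=65 'b': node 1→9  emit P1@[65:65]
i=66 'a': node 9→10  emit P3@[64:66]
i=67 'b': node 10→1 (via fail)  emit P1@[67:67]
i=68 'b': node 1→9  emit P1@[68:68]
i=69 'a': node 9→10  emit P3@[67:69]
i=70 'a': node 10→3 (via fail)
i=71 'c': node 3→5 (via fail)

Result: [[2,1],[4,6],[5,4],[5,6],[6,6],[7,6],[8,6],[9,6],[11,1],[13,6],[14,5],[16,1],[18,2],[19,6],[21,1],[23,6],[24,5],[26,1],[29,0],[29,1],[32,1],[34,6],[35,5],[36,1],[43,1],[44,1],[45,3],[47,1],[48,1],[49,3],[50,1],[52,6],[53,1],[55,6],[56,4],[56,6],[57,6],[58,1],[60,2],[61,1],[62,1],[63,3],[64,1],[65,1],[66,3],[67,1],[68,1],[69,3]]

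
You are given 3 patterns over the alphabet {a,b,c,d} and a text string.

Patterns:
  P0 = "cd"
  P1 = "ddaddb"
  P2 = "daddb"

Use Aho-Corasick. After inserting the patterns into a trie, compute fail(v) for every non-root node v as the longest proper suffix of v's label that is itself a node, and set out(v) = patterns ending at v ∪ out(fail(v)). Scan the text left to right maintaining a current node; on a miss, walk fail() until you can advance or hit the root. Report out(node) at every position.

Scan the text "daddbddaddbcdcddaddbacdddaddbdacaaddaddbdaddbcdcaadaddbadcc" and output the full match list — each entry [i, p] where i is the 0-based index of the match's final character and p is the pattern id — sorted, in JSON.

Build:
Trie nodes:
  n0 'ε': c→1 d→3
  n1 'c': d→2
  n2 'cd': ·  ←P0
  n3 'd': a→9 d→4
  n4 'dd': a→5
  n5 'dda': d→6
  n6 'ddad': d→7
  n7 'ddadd': b→8
  n8 'ddaddb': ·  ←P1
  n9 'da': d→10
  n10 'dad': d→11
  n11 'dadd': b→12
  n12 'daddb': ·  ←P2

Failure links (BFS by depth):
  n1('c'): parent n0 fail=0; on 'c' 0 → fail=0;  out ∅∪∅=∅
  n3('d'): parent n0 fail=0; on 'd' 0 → fail=0;  out ∅∪∅=∅
  n2('cd'): parent n1 fail=0; on 'd' 0 → fail=3;  out {0}∪∅={0}
  n4('dd'): parent n3 fail=0; on 'd' 0 → fail=3;  out ∅∪∅=∅
  n9('da'): parent n3 fail=0; on 'a' 0 → fail=0;  out ∅∪∅=∅
  n5('dda'): parent n4 fail=3; on 'a' 3 → fail=9;  out ∅∪∅=∅
  n10('dad'): parent n9 fail=0; on 'd' 0 → fail=3;  out ∅∪∅=∅
  n6('ddad'): parent n5 fail=9; on 'd' 9 → fail=10;  out ∅∪∅=∅
  n11('dadd'): parent n10 fail=3; on 'd' 3 → fail=4;  out ∅∪∅=∅
  n7('ddadd'): parent n6 fail=10; on 'd' 10 → fail=11;  out ∅∪∅=∅
  n12('daddb'): parent n11 fail=4; on 'b' 4→3→0 → fail=0;  out {2}∪∅={2}
  n8('ddaddb'): parent n7 fail=11; on 'b' 11 → fail=12;  out {1}∪{2}={1,2}

Scan:
i=0 'd': node 0→3
i=1 'a': node 3→9
i=2 'd': node 9→10
i=3 'd': node 10→11
i=4 'b': node 11→12  → match P2@[0:4]
i=5 'd': node 12→3 (fail-walked)
i=6 'd': node 3→4
i=7 'a': node 4→5
i=8 'd': node 5→6
i=9 'd': node 6→7
i=10 'b': node 7→8  → match P1@[5:10],P2@[6:10]
i=11 'c': node 8→1 (fail-walked)
i=12 'd': node 1→2  → match P0@[11:12]
i=13 'c': node 2→1 (fail-walked)
i=14 'd': node 1→2  → match P0@[13:14]
i=15 'd': node 2→4 (fail-walked)
i=16 'a': node 4→5
i=17 'd': node 5→6
i=18 'd': node 6→7
i=19 'b': node 7→8  → match P1@[14:19],P2@[15:19]
i=20 'a': node 8→0 (fail-walked)
i=21 'c': node 0→1
i=22 'd': node 1→2  → match P0@[21:22]
i=23 'd': node 2→4 (fail-walked)
i=24 'd': node 4→4 (fail-walked)
i=25 'a': node 4→5
i=26 'd': node 5→6
i=27 'd': node 6→7
i=28 'b': node 7→8  → match P1@[23:28],P2@[24:28]
i=29 'd': node 8→3 (fail-walked)
i=30 'a': node 3→9
i=31 'c': node 9→1 (fail-walked)
i=32 'a': node 1→0 (fail-walked)
i=33 'a': node 0→0
i=34 'd': node 0→3
i=35 'd': node 3→4
i=36 'a': node 4→5
i=37 'd': node 5→6
i=38 'd': node 6→7
i=39 'b': node 7→8  → match P1@[34:39],P2@[35:39]
i=40 'd': node 8→3 (fail-walked)
i=41 'a': node 3→9
i=42 'd': node 9→10
i=43 'd': node 10→11
i=44 'b': node 11→12  → match P2@[40:44]
i=45 'c': node 12→1 (fail-walked)
i=46 'd': node 1→2  → match P0@[45:46]
i=47 'c': node 2→1 (fail-walked)
i=48 'a': node 1→0 (fail-walked)
i=49 'a': node 0→0
i=50 'd': node 0→3
i=51 'a': node 3→9
i=52 'd': node 9→10
i=53 'd': node 10→11
i=54 'b': node 11→12  → match P2@[50:54]
i=55 'a': node 12→0 (fail-walked)
i=56 'd': node 0→3
i=57 'c': node 3→1 (fail-walked)
i=58 'c': node 1→1 (fail-walked)

All matches (sorted): [[4,2],[10,1],[10,2],[12,0],[14,0],[19,1],[19,2],[22,0],[28,1],[28,2],[39,1],[39,2],[44,2],[46,0],[54,2]]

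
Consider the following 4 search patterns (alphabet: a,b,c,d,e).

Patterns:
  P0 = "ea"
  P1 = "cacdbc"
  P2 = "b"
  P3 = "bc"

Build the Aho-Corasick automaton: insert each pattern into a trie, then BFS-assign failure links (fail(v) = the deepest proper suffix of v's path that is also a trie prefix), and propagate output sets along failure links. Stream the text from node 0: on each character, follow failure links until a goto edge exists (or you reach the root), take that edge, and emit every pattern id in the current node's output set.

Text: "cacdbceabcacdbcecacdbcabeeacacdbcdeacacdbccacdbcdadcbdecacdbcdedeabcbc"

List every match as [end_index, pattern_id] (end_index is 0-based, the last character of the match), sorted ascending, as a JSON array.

Build:
Trie nodes:
  0='ε' goto b→9 c→3 e→1
  1='e' goto a→2
  2='ea' goto ·  ←P0
  3='c' goto a→4
  4='ca' goto c→5
  5='cac' goto d→6
  6='cacd' goto b→7
  7='cacdb' goto c→8
  8='cacdbc' goto ·  ←P1
  9='b' goto c→10  ←P2
  10='bc' goto ·  ←P3

BFS fail/out derivation:
  n1('e'): parent n0 fail=0; on 'e' 0 → fail=0;  out ∅∪∅=∅
  n3('c'): parent n0 fail=0; on 'c' 0 → fail=0;  out ∅∪∅=∅
  n9('b'): parent n0 fail=0; on 'b' 0 → fail=0;  out {2}∪∅={2}
  n2('ea'): parent n1 fail=0; on 'a' 0 → fail=0;  out {0}∪∅={0}
  n4('ca'): parent n3 fail=0; on 'a' 0 → fail=0;  out ∅∪∅=∅
  n10('bc'): parent n9 fail=0; on 'c' 0 → fail=3;  out {3}∪∅={3}
  n5('cac'): parent n4 fail=0; on 'c' 0 → fail=3;  out ∅∪∅=∅
  n6('cacd'): parent n5 fail=3; on 'd' 3→0 → fail=0;  out ∅∪∅=∅
  n7('cacdb'): parent n6 fail=0; on 'b' 0 → fail=9;  out ∅∪{2}={2}
  n8('cacdbc'): parent n7 fail=9; on 'c' 9 → fail=10;  out {1}∪{3}={1,3}

Scan:
pos 0 'c': at 3
pos 1 'a': at 4
pos 2 'c': at 5
pos 3 'd': at 6
pos 4 'b': at 7  emit P2@[4:4]
pos 5 'c': at 8  emit P1@[0:5],P3@[4:5]
pos 6 'e': at 1 ·f
pos 7 'a': at 2  emit P0@[6:7]
pos 8 'b': at 9 ·f  emit P2@[8:8]
pos 9 'c': at 10  emit P3@[8:9]
pos 10 'a': at 4 ·f
pos 11 'c': at 5
pos 12 'd': at 6
pos 13 'b': at 7  emit P2@[13:13]
pos 14 'c': at 8  emit P1@[9:14],P3@[13:14]
pos 15 'e': at 1 ·f
pos 16 'c': at 3 ·f
pos 17 'a': at 4
pos 18 'c': at 5
pos 19 'd': at 6
pos 20 'b': at 7  emit P2@[20:20]
pos 21 'c': at 8  emit P1@[16:21],P3@[20:21]
pos 22 'a': at 4 ·f
pos 23 'b': at 9 ·f  emit P2@[23:23]
pos 24 'e': at 1 ·f
pos 25 'e': at 1 ·f
pos 26 'a': at 2  emit P0@[25:26]
pos 27 'c': at 3 ·f
pos 28 'a': at 4
pos 29 'c': at 5
pos 30 'd': at 6
pos 31 'b': at 7  emit P2@[31:31]
pos 32 'c': at 8  emit P1@[27:32],P3@[31:32]
pos 33 'd': at 0 ·f
pos 34 'e': at 1
pos 35 'a': at 2  emit P0@[34:35]
pos 36 'c': at 3 ·f
pos 37 'a': at 4
pos 38 'c': at 5
pos 39 'd': at 6
pos 40 'b': at 7  emit P2@[40:40]
pos 41 'c': at 8  emit P1@[36:41],P3@[40:41]
pos 42 'c': at 3 ·f
pos 43 'a': at 4
pos 44 'c': at 5
pos 45 'd': at 6
pos 46 'b': at 7  emit P2@[46:46]
pos 47 'c': at 8  emit P1@[42:47],P3@[46:47]
pos 48 'd': at 0 ·f
pos 49 'a': at 0
pos 50 'd': at 0
pos 51 'c': at 3
pos 52 'b': at 9 ·f  emit P2@[52:52]
pos 53 'd': at 0 ·f
pos 54 'e': at 1
pos 55 'c': at 3 ·f
pos 56 'a': at 4
pos 57 'c': at 5
pos 58 'd': at 6
pos 59 'b': at 7  emit P2@[59:59]
pos 60 'c': at 8  emit P1@[55:60],P3@[59:60]
pos 61 'd': at 0 ·f
pos 62 'e': at 1
pos 63 'd': at 0 ·f
pos 64 'e': at 1
pos 65 'a': at 2  emit P0@[64:65]
pos 66 'b': at 9 ·f  emit P2@[66:66]
pos 67 'c': at 10  emit P3@[66:67]
pos 68 'b': at 9 ·f  emit P2@[68:68]
pos 69 'c': at 10  emit P3@[68:69]

All matches (sorted): [[4,2],[5,1],[5,3],[7,0],[8,2],[9,3],[13,2],[14,1],[14,3],[20,2],[21,1],[21,3],[23,2],[26,0],[31,2],[32,1],[32,3],[35,0],[40,2],[41,1],[41,3],[46,2],[47,1],[47,3],[52,2],[59,2],[60,1],[60,3],[65,0],[66,2],[67,3],[68,2],[69,3]]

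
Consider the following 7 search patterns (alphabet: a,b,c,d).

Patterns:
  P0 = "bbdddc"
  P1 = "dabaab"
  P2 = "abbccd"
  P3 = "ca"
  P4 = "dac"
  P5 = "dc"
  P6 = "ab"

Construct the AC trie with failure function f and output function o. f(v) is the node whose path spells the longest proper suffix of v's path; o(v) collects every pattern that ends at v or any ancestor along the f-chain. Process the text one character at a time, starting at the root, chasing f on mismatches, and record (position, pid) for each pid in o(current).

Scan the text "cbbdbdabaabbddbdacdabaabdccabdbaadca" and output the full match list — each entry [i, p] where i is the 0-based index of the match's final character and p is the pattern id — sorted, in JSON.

Build:
Trie nodes:
  0='ε' goto a→13 b→1 c→19 d→7
  1='b' goto b→2
  2='bb' goto d→3
  3='bbd' goto d→4
  4='bbdd' goto d→5
  5='bbddd' goto c→6
  6='bbdddc' goto ·  [P0 ends]
  7='d' goto a→8 c→22
  8='da' goto b→9 c→21
  9='dab' goto a→10
  10='daba' goto a→11
  11='dabaa' goto b→12
  12='dabaab' goto ·  [P1 ends]
  13='a' goto b→14
  14='ab' goto b→15  [P6 ends]
  15='abb' goto c→16
  16='abbc' goto c→17
  17='abbcc' goto d→18
  18='abbccd' goto ·  [P2 ends]
  19='c' goto a→20
  20='ca' goto ·  [P3 ends]
  21='dac' goto ·  [P4 ends]
  22='dc' goto ·  [P5 ends]

Failure links (BFS by depth):
  fail(1) 'b': from fail(0)=0 chase 'b': 0 ⇒ 0;  out=∅∪out(0)=∅
  fail(7) 'd': from fail(0)=0 chase 'd': 0 ⇒ 0;  out=∅∪out(0)=∅
  fail(13) 'a': from fail(0)=0 chase 'a': 0 ⇒ 0;  out=∅∪out(0)=∅
  fail(19) 'c': from fail(0)=0 chase 'c': 0 ⇒ 0;  out=∅∪out(0)=∅
  fail(2) 'bb': from fail(1)=0 chase 'b': 0 ⇒ 1;  out=∅∪out(1)=∅
  fail(8) 'da': from fail(7)=0 chase 'a': 0 ⇒ 13;  out=∅∪out(13)=∅
  fail(14) 'ab': from fail(13)=0 chase 'b': 0 ⇒ 1;  out={6}∪out(1)={6}
  fail(20) 'ca': from fail(19)=0 chase 'a': 0 ⇒ 13;  out={3}∪out(13)={3}
  fail(22) 'dc': from fail(7)=0 chase 'c': 0 ⇒ 19;  out={5}∪out(19)={5}
  fail(3) 'bbd': from fail(2)=1 chase 'd': 1→0 ⇒ 7;  out=∅∪out(7)=∅
  fail(9) 'dab': from fail(8)=13 chase 'b': 13 ⇒ 14;  out=∅∪out(14)={6}
  fail(15) 'abb': from fail(14)=1 chase 'b': 1 ⇒ 2;  out=∅∪out(2)=∅
  fail(21) 'dac': from fail(8)=13 chase 'c': 13→0 ⇒ 19;  out={4}∪out(19)={4}
  fail(4) 'bbdd': from fail(3)=7 chase 'd': 7→0 ⇒ 7;  out=∅∪out(7)=∅
  fail(10) 'daba': from fail(9)=14 chase 'a': 14→1→0 ⇒ 13;  out=∅∪out(13)=∅
  fail(16) 'abbc': from fail(15)=2 chase 'c': 2→1→0 ⇒ 19;  out=∅∪out(19)=∅
  fail(5) 'bbddd': from fail(4)=7 chase 'd': 7→0 ⇒ 7;  out=∅∪out(7)=∅
  fail(11) 'dabaa': from fail(10)=13 chase 'a': 13→0 ⇒ 13;  out=∅∪out(13)=∅
  fail(17) 'abbcc': from fail(16)=19 chase 'c': 19→0 ⇒ 19;  out=∅∪out(19)=∅
  fail(6) 'bbdddc': from fail(5)=7 chase 'c': 7 ⇒ 22;  out={0}∪out(22)={0,5}
  fail(12) 'dabaab': from fail(11)=13 chase 'b': 13 ⇒ 14;  out={1}∪out(14)={1,6}
  fail(18) 'abbccd': from fail(17)=19 chase 'd': 19→0 ⇒ 7;  out={2}∪out(7)={2}

Run:
pos 0 'c': at 19
pos 1 'b': at 1 (via fail)
pos 2 'b': at 2
pos 3 'd': at 3
pos 4 'b': at 1 (via fail)
pos 5 'd': at 7 (via fail)
pos 6 'a': at 8
pos 7 'b': at 9  ** P6@[6:7]
pos 8 'a': at 10
pos 9 'a': at 11
pos 10 'b': at 12  ** P1@[5:10],P6@[9:10]
pos 11 'b': at 15 (via fail)
pos 12 'd': at 3 (via fail)
pos 13 'd': at 4
pos 14 'b': at 1 (via fail)
pos 15 'd': at 7 (via fail)
pos 16 'a': at 8
pos 17 'c': at 21  ** P4@[15:17]
pos 18 'd': at 7 (via fail)
pos 19 'a': at 8
pos 20 'b': at 9  ** P6@[19:20]
pos 21 'a': at 10
pos 22 'a': at 11
pos 23 'b': at 12  ** P1@[18:23],P6@[22:23]
pos 24 'd': at 7 (via fail)
pos 25 'c': at 22  ** P5@[24:25]
pos 26 'c': at 19 (via fail)
pos 27 'a': at 20  ** P3@[26:27]
pos 28 'b': at 14 (via fail)  ** P6@[27:28]
pos 29 'd': at 7 (via fail)
pos 30 'b': at 1 (via fail)
pos 31 'a': at 13 (via fail)
pos 32 'a': at 13 (via fail)
pos 33 'd': at 7 (via fail)
pos 34 'c': at 22  ** P5@[33:34]
pos 35 'a': at 20 (via fail)  ** P3@[34:35]

All matches (sorted): [[7,6],[10,1],[10,6],[17,4],[20,6],[23,1],[23,6],[25,5],[27,3],[28,6],[34,5],[35,3]]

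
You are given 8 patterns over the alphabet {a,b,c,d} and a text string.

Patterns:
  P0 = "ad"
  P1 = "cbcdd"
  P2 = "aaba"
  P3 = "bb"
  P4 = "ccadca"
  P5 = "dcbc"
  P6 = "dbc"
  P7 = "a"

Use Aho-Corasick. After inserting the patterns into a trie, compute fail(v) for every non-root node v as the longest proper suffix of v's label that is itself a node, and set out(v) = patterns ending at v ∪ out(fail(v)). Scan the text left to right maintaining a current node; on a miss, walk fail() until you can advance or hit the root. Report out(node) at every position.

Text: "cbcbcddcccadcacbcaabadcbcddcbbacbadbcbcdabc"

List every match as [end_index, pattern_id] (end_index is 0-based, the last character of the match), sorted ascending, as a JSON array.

Build:
Trie nodes:
  n0 'ε': a→1 b→11 c→3 d→18
  n1 'a': a→8 d→2  ←P7
  n2 'ad': ·  ←P0
  n3 'c': b→4 c→13
  n4 'cb': c→5
  n5 'cbc': d→6
  n6 'cbcd': d→7
  n7 'cbcdd': ·  ←P1
  n8 'aa': b→9
  n9 'aab': a→10
  n10 'aaba': ·  ←P2
  n11 'b': b→12
  n12 'bb': ·  ←P3
  n13 'cc': a→14
  n14 'cca': d→15
  n15 'ccad': c→16
  n16 'ccadc': a→17
  n17 'ccadca': ·  ←P4
  n18 'd': b→22 c→19
  n19 'dc': b→20
  n20 'dcb': c→21
  n21 'dcbc': ·  ←P5
  n22 'db': c→23
  n23 'dbc': ·  ←P6

Failure links (BFS by depth):
  n1('a'): parent n0 fail=0; on 'a' 0 → fail=0;  out {7}∪∅={7}
  n3('c'): parent n0 fail=0; on 'c' 0 → fail=0;  out ∅∪∅=∅
  n11('b'): parent n0 fail=0; on 'b' 0 → fail=0;  out ∅∪∅=∅
  n18('d'): parent n0 fail=0; on 'd' 0 → fail=0;  out ∅∪∅=∅
  n2('ad'): parent n1 fail=0; on 'd' 0 → fail=18;  out {0}∪∅={0}
  n4('cb'): parent n3 fail=0; on 'b' 0 → fail=11;  out ∅∪∅=∅
  n8('aa'): parent n1 fail=0; on 'a' 0 → fail=1;  out ∅∪{7}={7}
  n12('bb'): parent n11 fail=0; on 'b' 0 → fail=11;  out {3}∪∅={3}
  n13('cc'): parent n3 fail=0; on 'c' 0 → fail=3;  out ∅∪∅=∅
  n19('dc'): parent n18 fail=0; on 'c' 0 → fail=3;  out ∅∪∅=∅
  n22('db'): parent n18 fail=0; on 'b' 0 → fail=11;  out ∅∪∅=∅
  n5('cbc'): parent n4 fail=11; on 'c' 11→0 → fail=3;  out ∅∪∅=∅
  n9('aab'): parent n8 fail=1; on 'b' 1→0 → fail=11;  out ∅∪∅=∅
  n14('cca'): parent n13 fail=3; on 'a' 3→0 → fail=1;  out ∅∪{7}={7}
  n20('dcb'): parent n19 fail=3; on 'b' 3 → fail=4;  out ∅∪∅=∅
  n23('dbc'): parent n22 fail=11; on 'c' 11→0 → fail=3;  out {6}∪∅={6}
  n6('cbcd'): parent n5 fail=3; on 'd' 3→0 → fail=18;  out ∅∪∅=∅
  n10('aaba'): parent n9 fail=11; on 'a' 11→0 → fail=1;  out {2}∪{7}={2,7}
  n15('ccad'): parent n14 fail=1; on 'd' 1 → fail=2;  out ∅∪{0}={0}
  n21('dcbc'): parent n20 fail=4; on 'c' 4 → fail=5;  out {5}∪∅={5}
  n7('cbcdd'): parent n6 fail=18; on 'd' 18→0 → fail=18;  out {1}∪∅={1}
  n16('ccadc'): parent n15 fail=2; on 'c' 2→18 → fail=19;  out ∅∪∅=∅
  n17('ccadca'): parent n16 fail=19; on 'a' 19→3→0 → fail=1;  out {4}∪{7}={4,7}

Text stream:
[0] read 'c'  n0⇒n3
[1] read 'b'  n3⇒n4
[2] read 'c'  n4⇒n5
[3] read 'b'  n5⇒n4 (fail-walked)
[4] read 'c'  n4⇒n5
[5] read 'd'  n5⇒n6
[6] read 'd'  n6⇒n7  → match P1@[2:6]
[7] read 'c'  n7⇒n19 (fail-walked)
[8] read 'c'  n19⇒n13 (fail-walked)
[9] read 'c'  n13⇒n13 (fail-walked)
[10] read 'a'  n13⇒n14  → match P7@[10:10]
[11] read 'd'  n14⇒n15  → match P0@[10:11]
[12] read 'c'  n15⇒n16
[13] read 'a'  n16⇒n17  → match P4@[8:13],P7@[13:13]
[14] read 'c'  n17⇒n3 (fail-walked)
[15] read 'b'  n3⇒n4
[16] read 'c'  n4⇒n5
[17] read 'a'  n5⇒n1 (fail-walked)  → match P7@[17:17]
[18] read 'a'  n1⇒n8  → match P7@[18:18]
[19] read 'b'  n8⇒n9
[20] read 'a'  n9⇒n10  → match P2@[17:20],P7@[20:20]
[21] read 'd'  n10⇒n2 (fail-walked)  → match P0@[20:21]
[22] read 'c'  n2⇒n19 (fail-walked)
[23] read 'b'  n19⇒n20
[24] read 'c'  n20⇒n21  → match P5@[21:24]
[25] read 'd'  n21⇒n6 (fail-walked)
[26] read 'd'  n6⇒n7  → match P1@[22:26]
[27] read 'c'  n7⇒n19 (fail-walked)
[28] read 'b'  n19⇒n20
[29] read 'b'  n20⇒n12 (fail-walked)  → match P3@[28:29]
[30] read 'a'  n12⇒n1 (fail-walked)  → match P7@[30:30]
[31] read 'c'  n1⇒n3 (fail-walked)
[32] read 'b'  n3⇒n4
[33] read 'a'  n4⇒n1 (fail-walked)  → match P7@[33:33]
[34] read 'd'  n1⇒n2  → match P0@[33:34]
[35] read 'b'  n2⇒n22 (fail-walked)
[36] read 'c'  n22⇒n23  → match P6@[34:36]
[37] read 'b'  n23⇒n4 (fail-walked)
[38] read 'c'  n4⇒n5
[39] read 'd'  n5⇒n6
[40] read 'a'  n6⇒n1 (fail-walked)  → match P7@[40:40]
[41] read 'b'  n1⇒n11 (fail-walked)
[42] read 'c'  n11⇒n3 (fail-walked)

All matches (sorted): [[6,1],[10,7],[11,0],[13,4],[13,7],[17,7],[18,7],[20,2],[20,7],[21,0],[24,5],[26,1],[29,3],[30,7],[33,7],[34,0],[36,6],[40,7]]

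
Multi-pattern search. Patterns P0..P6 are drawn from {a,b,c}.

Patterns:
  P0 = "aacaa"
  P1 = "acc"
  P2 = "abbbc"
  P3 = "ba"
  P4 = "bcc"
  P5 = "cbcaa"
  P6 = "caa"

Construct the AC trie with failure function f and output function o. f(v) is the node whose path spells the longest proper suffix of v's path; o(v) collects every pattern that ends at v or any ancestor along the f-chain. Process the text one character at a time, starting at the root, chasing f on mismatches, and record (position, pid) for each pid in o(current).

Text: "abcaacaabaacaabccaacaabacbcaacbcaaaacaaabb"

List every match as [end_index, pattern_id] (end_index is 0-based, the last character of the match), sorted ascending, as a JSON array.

Construct AC machine:
Trie nodes:
  n0 'ε': a→1 b→12 c→16
  n1 'a': a→2 b→8 c→6
  n2 'aa': c→3
  n3 'aac': a→4
  n4 'aaca': a→5
  n5 'aacaa': ·  ←P0
  n6 'ac': c→7
  n7 'acc': ·  ←P1
  n8 'ab': b→9
  n9 'abb': b→10
  n10 'abbb': c→11
  n11 'abbbc': ·  ←P2
  n12 'b': a→13 c→14
  n13 'ba': ·  ←P3
  n14 'bc': c→15
  n15 'bcc': ·  ←P4
  n16 'c': a→21 b→17
  n17 'cb': c→18
  n18 'cbc': a→19
  n19 'cbca': a→20
  n20 'cbcaa': ·  ←P5
  n21 'ca': a→22
  n22 'caa': ·  ←P6

BFS fail/out derivation:
  fail(1) 'a': from fail(0)=0 chase 'a': 0 ⇒ 0;  out=∅∪out(0)=∅
  fail(12) 'b': from fail(0)=0 chase 'b': 0 ⇒ 0;  out=∅∪out(0)=∅
  fail(16) 'c': from fail(0)=0 chase 'c': 0 ⇒ 0;  out=∅∪out(0)=∅
  fail(2) 'aa': from fail(1)=0 chase 'a': 0 ⇒ 1;  out=∅∪out(1)=∅
  fail(6) 'ac': from fail(1)=0 chase 'c': 0 ⇒ 16;  out=∅∪out(16)=∅
  fail(8) 'ab': from fail(1)=0 chase 'b': 0 ⇒ 12;  out=∅∪out(12)=∅
  fail(13) 'ba': from fail(12)=0 chase 'a': 0 ⇒ 1;  out={3}∪out(1)={3}
  fail(14) 'bc': from fail(12)=0 chase 'c': 0 ⇒ 16;  out=∅∪out(16)=∅
  fail(17) 'cb': from fail(16)=0 chase 'b': 0 ⇒ 12;  out=∅∪out(12)=∅
  fail(21) 'ca': from fail(16)=0 chase 'a': 0 ⇒ 1;  out=∅∪out(1)=∅
  fail(3) 'aac': from fail(2)=1 chase 'c': 1 ⇒ 6;  out=∅∪out(6)=∅
  fail(7) 'acc': from fail(6)=16 chase 'c': 16→0 ⇒ 16;  out={1}∪out(16)={1}
  fail(9) 'abb': from fail(8)=12 chase 'b': 12→0 ⇒ 12;  out=∅∪out(12)=∅
  fail(15) 'bcc': from fail(14)=16 chase 'c': 16→0 ⇒ 16;  out={4}∪out(16)={4}
  fail(18) 'cbc': from fail(17)=12 chase 'c': 12 ⇒ 14;  out=∅∪out(14)=∅
  fail(22) 'caa': from fail(21)=1 chase 'a': 1 ⇒ 2;  out={6}∪out(2)={6}
  fail(4) 'aaca': from fail(3)=6 chase 'a': 6→16 ⇒ 21;  out=∅∪out(21)=∅
  fail(10) 'abbb': from fail(9)=12 chase 'b': 12→0 ⇒ 12;  out=∅∪out(12)=∅
  fail(19) 'cbca': from fail(18)=14 chase 'a': 14→16 ⇒ 21;  out=∅∪out(21)=∅
  fail(5) 'aacaa': from fail(4)=21 chase 'a': 21 ⇒ 22;  out={0}∪out(22)={0,6}
  fail(11) 'abbbc': from fail(10)=12 chase 'c': 12 ⇒ 14;  out={2}∪out(14)={2}
  fail(20) 'cbcaa': from fail(19)=21 chase 'a': 21 ⇒ 22;  out={5}∪out(22)={5,6}

Scan:
[0] read 'a'  n0⇒n1
[1] read 'b'  n1⇒n8
[2] read 'c'  n8⇒n14 ·f
[3] read 'a'  n14⇒n21 ·f
[4] read 'a'  n21⇒n22  emit P6@[2:4]
[5] read 'c'  n22⇒n3 ·f
[6] read 'a'  n3⇒n4
[7] read 'a'  n4⇒n5  emit P0@[3:7],P6@[5:7]
[8] read 'b'  n5⇒n8 ·f
[9] read 'a'  n8⇒n13 ·f  emit P3@[8:9]
[10] read 'a'  n13⇒n2 ·f
[11] read 'c'  n2⇒n3
[12] read 'a'  n3⇒n4
[13] read 'a'  n4⇒n5  emit P0@[9:13],P6@[11:13]
[14] read 'b'  n5⇒n8 ·f
[15] read 'c'  n8⇒n14 ·f
[16] read 'c'  n14⇒n15  emit P4@[14:16]
[17] read 'a'  n15⇒n21 ·f
[18] read 'a'  n21⇒n22  emit P6@[16:18]
[19] read 'c'  n22⇒n3 ·f
[20] read 'a'  n3⇒n4
[21] read 'a'  n4⇒n5  emit P0@[17:21],P6@[19:21]
[22] read 'b'  n5⇒n8 ·f
[23] read 'a'  n8⇒n13 ·f  emit P3@[22:23]
[24] read 'c'  n13⇒n6 ·f
[25] read 'b'  n6⇒n17 ·f
[26] read 'c'  n17⇒n18
[27] read 'a'  n18⇒n19
[28] read 'a'  n19⇒n20  emit P5@[24:28],P6@[26:28]
[29] read 'c'  n20⇒n3 ·f
[30] read 'b'  n3⇒n17 ·f
[31] read 'c'  n17⇒n18
[32] read 'a'  n18⇒n19
[33] read 'a'  n19⇒n20  emit P5@[29:33],P6@[31:33]
[34] read 'a'  n20⇒n2 ·f
[35] read 'a'  n2⇒n2 ·f
[36] read 'c'  n2⇒n3
[37] read 'a'  n3⇒n4
[38] read 'a'  n4⇒n5  emit P0@[34:38],P6@[36:38]
[39] read 'a'  n5⇒n2 ·f
[40] read 'b'  n2⇒n8 ·f
[41] read 'b'  n8⇒n9

Matches: [[4,6],[7,0],[7,6],[9,3],[13,0],[13,6],[16,4],[18,6],[21,0],[21,6],[23,3],[28,5],[28,6],[33,5],[33,6],[38,0],[38,6]]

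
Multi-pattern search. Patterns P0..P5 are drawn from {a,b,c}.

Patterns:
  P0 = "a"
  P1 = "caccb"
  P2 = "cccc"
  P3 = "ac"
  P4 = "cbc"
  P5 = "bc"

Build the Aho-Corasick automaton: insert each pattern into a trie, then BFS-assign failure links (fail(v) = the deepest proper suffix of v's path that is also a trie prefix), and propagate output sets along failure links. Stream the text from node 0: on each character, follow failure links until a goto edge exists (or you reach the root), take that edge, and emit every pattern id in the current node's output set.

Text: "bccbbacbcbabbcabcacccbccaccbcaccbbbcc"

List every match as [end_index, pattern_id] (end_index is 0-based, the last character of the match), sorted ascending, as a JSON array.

Build:
Trie nodes:
  n0 'ε': a→1 b→13 c→2
  n1 'a': c→10  ←P0
  n2 'c': a→3 b→11 c→7
  n3 'ca': c→4
  n4 'cac': c→5
  n5 'cacc': b→6
  n6 'caccb': ·  ←P1
  n7 'cc': c→8
  n8 'ccc': c→9
  n9 'cccc': ·  ←P2
  n10 'ac': ·  ←P3
  n11 'cb': c→12
  n12 'cbc': ·  ←P4
  n13 'b': c→14
  n14 'bc': ·  ←P5

BFS fail/out derivation:
  n1('a'): parent n0 fail=0; on 'a' 0 → fail=0;  out {0}∪∅={0}
  n2('c'): parent n0 fail=0; on 'c' 0 → fail=0;  out ∅∪∅=∅
  n13('b'): parent n0 fail=0; on 'b' 0 → fail=0;  out ∅∪∅=∅
  n3('ca'): parent n2 fail=0; on 'a' 0 → fail=1;  out ∅∪{0}={0}
  n7('cc'): parent n2 fail=0; on 'c' 0 → fail=2;  out ∅∪∅=∅
  n10('ac'): parent n1 fail=0; on 'c' 0 → fail=2;  out {3}∪∅={3}
  n11('cb'): parent n2 fail=0; on 'b' 0 → fail=13;  out ∅∪∅=∅
  n14('bc'): parent n13 fail=0; on 'c' 0 → fail=2;  out {5}∪∅={5}
  n4('cac'): parent n3 fail=1; on 'c' 1 → fail=10;  out ∅∪{3}={3}
  n8('ccc'): parent n7 fail=2; on 'c' 2 → fail=7;  out ∅∪∅=∅
  n12('cbc'): parent n11 fail=13; on 'c' 13 → fail=14;  out {4}∪{5}={4,5}
  n5('cacc'): parent n4 fail=10; on 'c' 10→2 → fail=7;  out ∅∪∅=∅
  n9('cccc'): parent n8 fail=7; on 'c' 7 → fail=8;  out {2}∪∅={2}
  n6('caccb'): parent n5 fail=7; on 'b' 7→2 → fail=11;  out {1}∪∅={1}

Text stream:
[0] read 'b'  n0⇒n13
[1] read 'c'  n13⇒n14  ** P5@[0:1]
[2] read 'c'  n14⇒n7 (fail-walked)
[3] read 'b'  n7⇒n11 (fail-walked)
[4] read 'b'  n11⇒n13 (fail-walked)
[5] read 'a'  n13⇒n1 (fail-walked)  ** P0@[5:5]
[6] read 'c'  n1⇒n10  ** P3@[5:6]
[7] read 'b'  n10⇒n11 (fail-walked)
[8] read 'c'  n11⇒n12  ** P4@[6:8],P5@[7:8]
[9] read 'b'  n12⇒n11 (fail-walked)
[10] read 'a'  n11⇒n1 (fail-walked)  ** P0@[10:10]
[11] read 'b'  n1⇒n13 (fail-walked)
[12] read 'b'  n13⇒n13 (fail-walked)
[13] read 'c'  n13⇒n14  ** P5@[12:13]
[14] read 'a'  n14⇒n3 (fail-walked)  ** P0@[14:14]
[15] read 'b'  n3⇒n13 (fail-walked)
[16] read 'c'  n13⇒n14  ** P5@[15:16]
[17] read 'a'  n14⇒n3 (fail-walked)  ** P0@[17:17]
[18] read 'c'  n3⇒n4  ** P3@[17:18]
[19] read 'c'  n4⇒n5
[20] read 'c'  n5⇒n8 (fail-walked)
[21] read 'b'  n8⇒n11 (fail-walked)
[22] read 'c'  n11⇒n12  ** P4@[20:22],P5@[21:22]
[23] read 'c'  n12⇒n7 (fail-walked)
[24] read 'a'  n7⇒n3 (fail-walked)  ** P0@[24:24]
[25] read 'c'  n3⇒n4  ** P3@[24:25]
[26] read 'c'  n4⇒n5
[27] read 'b'  n5⇒n6  ** P1@[23:27]
[28] read 'c'  n6⇒n12 (fail-walked)  ** P4@[26:28],P5@[27:28]
[29] read 'a'  n12⇒n3 (fail-walked)  ** P0@[29:29]
[30] read 'c'  n3⇒n4  ** P3@[29:30]
[31] read 'c'  n4⇒n5
[32] read 'b'  n5⇒n6  ** P1@[28:32]
[33] read 'b'  n6⇒n13 (fail-walked)
[34] read 'b'  n13⇒n13 (fail-walked)
[35] read 'c'  n13⇒n14  ** P5@[34:35]
[36] read 'c'  n14⇒n7 (fail-walked)

All matches (sorted): [[1,5],[5,0],[6,3],[8,4],[8,5],[10,0],[13,5],[14,0],[16,5],[17,0],[18,3],[22,4],[22,5],[24,0],[25,3],[27,1],[28,4],[28,5],[29,0],[30,3],[32,1],[35,5]]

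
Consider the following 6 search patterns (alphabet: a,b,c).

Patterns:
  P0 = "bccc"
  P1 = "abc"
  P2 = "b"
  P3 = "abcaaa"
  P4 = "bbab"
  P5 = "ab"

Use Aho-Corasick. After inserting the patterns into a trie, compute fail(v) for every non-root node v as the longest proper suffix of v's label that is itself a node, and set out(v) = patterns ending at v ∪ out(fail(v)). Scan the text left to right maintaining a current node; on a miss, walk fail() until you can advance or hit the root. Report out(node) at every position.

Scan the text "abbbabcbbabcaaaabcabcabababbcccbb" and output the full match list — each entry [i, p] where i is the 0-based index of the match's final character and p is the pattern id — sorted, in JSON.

Build automaton:
Trie (insert patterns):
  0='ε' goto a→5 b→1
  1='b' goto b→11 c→2  [P2 ends]
  2='bc' goto c→3
  3='bcc' goto c→4
  4='bccc' goto ·  [P0 ends]
  5='a' goto b→6
  6='ab' goto c→7  [P5 ends]
  7='abc' goto a→8  [P1 ends]
  8='abca' goto a→9
  9='abcaa' goto a→10
  10='abcaaa' goto ·  [P3 ends]
  11='bb' goto a→12
  12='bba' goto b→13
  13='bbab' goto ·  [P4 ends]

BFS fail/out derivation:
  n1('b'): parent n0 fail=0; on 'b' 0 → fail=0;  out {2}∪∅={2}
  n5('a'): parent n0 fail=0; on 'a' 0 → fail=0;  out ∅∪∅=∅
  n2('bc'): parent n1 fail=0; on 'c' 0 → fail=0;  out ∅∪∅=∅
  n6('ab'): parent n5 fail=0; on 'b' 0 → fail=1;  out {5}∪{2}={2,5}
  n11('bb'): parent n1 fail=0; on 'b' 0 → fail=1;  out ∅∪{2}={2}
  n3('bcc'): parent n2 fail=0; on 'c' 0 → fail=0;  out ∅∪∅=∅
  n7('abc'): parent n6 fail=1; on 'c' 1 → fail=2;  out {1}∪∅={1}
  n12('bba'): parent n11 fail=1; on 'a' 1→0 → fail=5;  out ∅∪∅=∅
  n4('bccc'): parent n3 fail=0; on 'c' 0 → fail=0;  out {0}∪∅={0}
  n8('abca'): parent n7 fail=2; on 'a' 2→0 → fail=5;  out ∅∪∅=∅
  n13('bbab'): parent n12 fail=5; on 'b' 5 → fail=6;  out {4}∪{2,5}={2,4,5}
  n9('abcaa'): parent n8 fail=5; on 'a' 5→0 → fail=5;  out ∅∪∅=∅
  n10('abcaaa'): parent n9 fail=5; on 'a' 5→0 → fail=5;  out {3}∪∅={3}

Run:
i=0 'a': node 0→5
i=1 'b': node 5→6  → match P2@[1:1],P5@[0:1]
i=2 'b': node 6→11 (fail-walked)  → match P2@[2:2]
i=3 'b': node 11→11 (fail-walked)  → match P2@[3:3]
i=4 'a': node 11→12
i=5 'b': node 12→13  → match P2@[5:5],P4@[2:5],P5@[4:5]
i=6 'c': node 13→7 (fail-walked)  → match P1@[4:6]
i=7 'b': node 7→1 (fail-walked)  → match P2@[7:7]
i=8 'b': node 1→11  → match P2@[8:8]
i=9 'a': node 11→12
i=10 'b': node 12→13  → match P2@[10:10],P4@[7:10],P5@[9:10]
i=11 'c': node 13→7 (fail-walked)  → match P1@[9:11]
i=12 'a': node 7→8
i=13 'a': node 8→9
i=14 'a': node 9→10  → match P3@[9:14]
i=15 'a': node 10→5 (fail-walked)
i=16 'b': node 5→6  → match P2@[16:16],P5@[15:16]
i=17 'c': node 6→7  → match P1@[15:17]
i=18 'a': node 7→8
i=19 'b': node 8→6 (fail-walked)  → match P2@[19:19],P5@[18:19]
i=20 'c': node 6→7  → match P1@[18:20]
i=21 'a': node 7→8
i=22 'b': node 8→6 (fail-walked)  → match P2@[22:22],P5@[21:22]
i=23 'a': node 6→5 (fail-walked)
i=24 'b': node 5→6  → match P2@[24:24],P5@[23:24]
i=25 'a': node 6→5 (fail-walked)
i=26 'b': node 5→6  → match P2@[26:26],P5@[25:26]
i=27 'b': node 6→11 (fail-walked)  → match P2@[27:27]
i=28 'c': node 11→2 (fail-walked)
i=29 'c': node 2→3
i=30 'c': node 3→4  → match P0@[27:30]
i=31 'b': node 4→1 (fail-walked)  → match P2@[31:31]
i=32 'b': node 1→11  → match P2@[32:32]

Result: [[1,2],[1,5],[2,2],[3,2],[5,2],[5,4],[5,5],[6,1],[7,2],[8,2],[10,2],[10,4],[10,5],[11,1],[14,3],[16,2],[16,5],[17,1],[19,2],[19,5],[20,1],[22,2],[22,5],[24,2],[24,5],[26,2],[26,5],[27,2],[30,0],[31,2],[32,2]]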